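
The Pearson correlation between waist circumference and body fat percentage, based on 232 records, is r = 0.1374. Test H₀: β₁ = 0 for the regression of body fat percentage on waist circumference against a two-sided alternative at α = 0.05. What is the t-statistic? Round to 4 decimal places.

t = r·√(n − 2)/√(1 − r²) = 0.1374·√230/√0.981121 = 2.1037.
df = n − 2 = 230.
Two-sided p ≈ 0.0365, which is < 0.05, so reject H₀.
There is evidence of a linear association between waist circumference and body fat percentage.

t = 2.1037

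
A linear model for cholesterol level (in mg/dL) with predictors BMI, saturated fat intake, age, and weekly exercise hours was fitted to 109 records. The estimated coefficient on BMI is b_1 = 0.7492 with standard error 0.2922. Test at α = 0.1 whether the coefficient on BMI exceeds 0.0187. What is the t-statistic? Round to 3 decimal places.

t = 2.500

H₀: β₁ = 0.0187 vs H₁: β₁ > 0.0187.
t = (b_1 − β₁⁰)/SE = (0.7492 − 0.0187) / 0.2922 = 2.500.
df = n − k − 1 = 109 − 4 − 1 = 104.
One-sided p ≈ 0.0070, which is < 0.1, so reject H₀.
There is evidence that the true slope on BMI exceeds 0.0187 mg/dL per unit, holding the other predictors fixed.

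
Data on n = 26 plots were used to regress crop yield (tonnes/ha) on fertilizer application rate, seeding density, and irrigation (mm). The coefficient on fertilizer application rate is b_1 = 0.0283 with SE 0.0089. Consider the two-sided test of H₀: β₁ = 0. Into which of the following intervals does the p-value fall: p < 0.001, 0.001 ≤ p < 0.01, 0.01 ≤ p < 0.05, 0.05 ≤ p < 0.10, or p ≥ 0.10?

t = 0.0283 / 0.0089 = 3.180.
df = n − k − 1 = 26 − 3 − 1 = 22.
Two-sided p = 2·P(T_{22} > |t|) ≈ 0.0043.
So 0.001 ≤ p < 0.01.

0.001 ≤ p < 0.01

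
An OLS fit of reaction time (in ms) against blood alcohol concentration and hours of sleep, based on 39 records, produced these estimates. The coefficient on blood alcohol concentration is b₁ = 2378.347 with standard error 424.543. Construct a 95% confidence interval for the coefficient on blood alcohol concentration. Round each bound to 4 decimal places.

df = n − k − 1 = 39 − 2 − 1 = 36.
t* = t_{0.025, 36} = 2.028094.
Margin = t* × SE = 2.028094 × 424.543 = 861.013111.
CI: 2378.347 ± 861.013111 → (1517.3339, 3239.3601).
With 95% confidence, each one-unit increase in blood alcohol concentration is associated with a change of between 1517.3339 and 3239.3601 ms in reaction time, holding the other predictors fixed.

(1517.3339, 3239.3601)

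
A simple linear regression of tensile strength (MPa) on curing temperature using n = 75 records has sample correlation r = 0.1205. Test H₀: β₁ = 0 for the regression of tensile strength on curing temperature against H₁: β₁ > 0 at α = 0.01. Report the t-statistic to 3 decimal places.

t = r·√(n − 2)/√(1 − r²) = 0.1205·√73/√0.98548 = 1.037.
df = n − 2 = 73.
One-sided p ≈ 0.1516, which is ≥ 0.01, so fail to reject H₀.
The data do not give significant evidence of a linear association between curing temperature and tensile strength.

t = 1.037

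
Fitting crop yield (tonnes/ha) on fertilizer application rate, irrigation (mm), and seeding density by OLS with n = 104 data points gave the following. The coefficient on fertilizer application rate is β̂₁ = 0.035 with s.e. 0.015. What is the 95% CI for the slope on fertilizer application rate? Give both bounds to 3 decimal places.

df = n − k − 1 = 104 − 3 − 1 = 100.
t* = t_{0.025, 100} = 1.983972.
Margin = t* × SE = 1.983972 × 0.015 = 0.02976.
CI: 0.035 ± 0.02976 → (0.005, 0.065).
With 95% confidence, each one-unit increase in fertilizer application rate is associated with a change of between 0.005 and 0.065 tonnes/ha in crop yield, holding the other predictors fixed.

(0.005, 0.065)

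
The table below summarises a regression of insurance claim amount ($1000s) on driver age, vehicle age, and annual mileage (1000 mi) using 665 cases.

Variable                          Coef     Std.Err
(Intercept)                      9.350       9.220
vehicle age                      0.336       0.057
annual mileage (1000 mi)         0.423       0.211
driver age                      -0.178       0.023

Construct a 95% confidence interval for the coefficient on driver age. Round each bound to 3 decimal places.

(-0.223, -0.133)

Read off: b = -0.178, SE = 0.023 for driver age.
df = n − k − 1 = 665 − 3 − 1 = 661.
t* = t_{0.025, 661} = 1.963559.
Margin = t* × SE = 1.963559 × 0.023 = 0.04516.
CI: -0.178 ± 0.04516 → (-0.223, -0.133).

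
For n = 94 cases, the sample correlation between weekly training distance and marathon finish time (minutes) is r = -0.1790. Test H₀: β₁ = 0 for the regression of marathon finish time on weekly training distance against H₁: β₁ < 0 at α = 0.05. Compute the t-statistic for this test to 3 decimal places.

t = -1.745

t = r·√(n − 2)/√(1 − r²) = -0.1790·√92/√0.967959 = -1.745.
df = n − 2 = 92.
One-sided p ≈ 0.0422, which is < 0.05, so reject H₀.
There is evidence of a linear association between weekly training distance and marathon finish time.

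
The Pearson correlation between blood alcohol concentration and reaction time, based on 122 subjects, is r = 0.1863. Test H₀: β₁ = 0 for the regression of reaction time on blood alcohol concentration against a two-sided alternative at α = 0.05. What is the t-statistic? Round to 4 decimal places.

t = r·√(n − 2)/√(1 − r²) = 0.1863·√120/√0.965292 = 2.0772.
df = n − 2 = 120.
Two-sided p ≈ 0.0399, which is < 0.05, so reject H₀.
There is evidence of a linear association between blood alcohol concentration and reaction time.

t = 2.0772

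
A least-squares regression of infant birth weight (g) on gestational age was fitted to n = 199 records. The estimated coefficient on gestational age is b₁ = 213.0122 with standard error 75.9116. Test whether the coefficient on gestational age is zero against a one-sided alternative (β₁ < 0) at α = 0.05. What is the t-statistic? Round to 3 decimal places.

t = 2.806

H₀: β₁ = 0 vs H₁: β₁ < 0.
t = (b₁ − β₁⁰)/SE = 213.0122 / 75.9116 = 2.806.
df = n − 2 = 199 − 2 = 197.
One-sided p ≈ 0.9972, which is ≥ 0.05, so fail to reject H₀.
The data do not give significant evidence that the true slope on gestational age is negative.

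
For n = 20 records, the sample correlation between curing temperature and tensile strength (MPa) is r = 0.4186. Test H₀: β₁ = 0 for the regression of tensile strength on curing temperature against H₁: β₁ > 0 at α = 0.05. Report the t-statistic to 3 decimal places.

t = 1.956

t = r·√(n − 2)/√(1 − r²) = 0.4186·√18/√0.824774 = 1.956.
df = n − 2 = 18.
One-sided p ≈ 0.0331, which is < 0.05, so reject H₀.
There is evidence of a linear association between curing temperature and tensile strength.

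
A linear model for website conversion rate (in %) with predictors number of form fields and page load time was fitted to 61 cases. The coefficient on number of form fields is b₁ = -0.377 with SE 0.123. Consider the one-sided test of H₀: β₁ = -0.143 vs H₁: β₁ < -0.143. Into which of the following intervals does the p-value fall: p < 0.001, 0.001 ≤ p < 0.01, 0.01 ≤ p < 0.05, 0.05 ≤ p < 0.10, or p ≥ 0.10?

0.01 ≤ p < 0.05

t = (-0.377 − (-0.143)) / 0.123 = -1.902.
df = n − k − 1 = 61 − 2 − 1 = 58.
One-sided p = P(T_{58} < t) ≈ 0.0310.
So 0.01 ≤ p < 0.05.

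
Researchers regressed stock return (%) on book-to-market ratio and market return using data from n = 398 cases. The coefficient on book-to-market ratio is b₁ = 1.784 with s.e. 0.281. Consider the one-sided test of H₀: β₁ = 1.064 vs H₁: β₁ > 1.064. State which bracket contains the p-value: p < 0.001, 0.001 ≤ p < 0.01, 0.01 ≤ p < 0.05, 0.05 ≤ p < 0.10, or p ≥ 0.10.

t = (1.784 − 1.064) / 0.281 = 2.562.
df = n − k − 1 = 398 − 2 − 1 = 395.
One-sided p = P(T_{395} > t) ≈ 0.0054.
So 0.001 ≤ p < 0.01.

0.001 ≤ p < 0.01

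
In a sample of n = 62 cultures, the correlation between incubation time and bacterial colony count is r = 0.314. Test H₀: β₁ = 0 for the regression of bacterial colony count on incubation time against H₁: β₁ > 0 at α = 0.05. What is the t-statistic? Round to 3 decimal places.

t = r·√(n − 2)/√(1 − r²) = 0.314·√60/√0.901404 = 2.562.
df = n − 2 = 60.
One-sided p ≈ 0.0065, which is < 0.05, so reject H₀.
There is evidence of a linear association between incubation time and bacterial colony count.

t = 2.562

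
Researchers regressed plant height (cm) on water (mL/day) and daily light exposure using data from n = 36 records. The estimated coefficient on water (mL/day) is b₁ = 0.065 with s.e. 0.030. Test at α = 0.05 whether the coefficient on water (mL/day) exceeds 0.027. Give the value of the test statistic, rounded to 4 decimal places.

t = 1.2667

H₀: β₁ = 0.027 vs H₁: β₁ > 0.027.
t = (b₁ − β₁⁰)/SE = (0.065 − 0.027) / 0.030 = 1.2667.
df = n − k − 1 = 36 − 2 − 1 = 33.
One-sided p ≈ 0.1071, which is ≥ 0.05, so fail to reject H₀.
The data do not give significant evidence that the true slope on water (mL/day) exceeds 0.027 cm per unit, holding the other predictors fixed.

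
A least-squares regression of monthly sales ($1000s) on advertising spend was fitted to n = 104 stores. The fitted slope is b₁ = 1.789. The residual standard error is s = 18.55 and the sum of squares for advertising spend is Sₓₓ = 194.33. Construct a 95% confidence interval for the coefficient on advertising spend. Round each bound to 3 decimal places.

(-0.850, 4.428)

SE(b₁) = s/√Sₓₓ = 18.55/√194.33 = 1.33068.
df = n − 2 = 102.
t* = t_{0.025, 102} = 1.983495.
Margin = t* × SE = 1.983495 × 1.33068 = 2.63940.
CI: 1.789 ± 2.63940 → (-0.850, 4.428).
With 95% confidence, each one-unit increase in advertising spend is associated with a change of between -0.850 and 4.428 $1000s in monthly sales.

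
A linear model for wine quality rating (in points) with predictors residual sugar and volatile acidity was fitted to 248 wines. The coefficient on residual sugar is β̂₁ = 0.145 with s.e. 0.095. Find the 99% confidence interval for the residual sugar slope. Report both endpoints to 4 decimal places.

(-0.1016, 0.3916)

df = n − k − 1 = 248 − 2 − 1 = 245.
t* = t_{0.005, 245} = 2.596045.
Margin = t* × SE = 2.596045 × 0.095 = 0.246624.
CI: 0.145 ± 0.246624 → (-0.1016, 0.3916).
With 99% confidence, each one-unit increase in residual sugar is associated with a change of between -0.1016 and 0.3916 points in wine quality rating, holding the other predictors fixed.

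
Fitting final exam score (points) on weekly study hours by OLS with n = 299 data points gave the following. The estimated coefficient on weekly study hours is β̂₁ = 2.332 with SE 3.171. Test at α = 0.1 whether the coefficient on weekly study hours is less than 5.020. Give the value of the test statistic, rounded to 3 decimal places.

H₀: β₁ = 5.020 vs H₁: β₁ < 5.020.
t = (β̂₁ − β₁⁰)/SE = (2.332 − 5.020) / 3.171 = -0.848.
df = n − 2 = 299 − 2 = 297.
One-sided p ≈ 0.1986, which is ≥ 0.1, so fail to reject H₀.
The data do not give significant evidence that the true slope on weekly study hours is below 5.020 points per unit.

t = -0.848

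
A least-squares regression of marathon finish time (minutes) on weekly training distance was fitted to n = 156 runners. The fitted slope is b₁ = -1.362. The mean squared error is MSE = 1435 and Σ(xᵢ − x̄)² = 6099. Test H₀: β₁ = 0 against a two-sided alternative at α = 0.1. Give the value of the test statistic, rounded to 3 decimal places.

t = -2.808

SE(b₁) = √(MSE/Sₓₓ) = √(1435/6099) = 0.485061.
t = -1.362 / 0.485061 = -2.808.
df = n − 2 = 154.
Two-sided p ≈ 0.0056, which is < 0.1, so reject H₀.
There is evidence that weekly training distance is associated with marathon finish time.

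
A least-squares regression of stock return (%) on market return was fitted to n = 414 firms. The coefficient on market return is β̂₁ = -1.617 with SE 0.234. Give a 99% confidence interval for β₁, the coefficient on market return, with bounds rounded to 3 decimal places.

(-2.223, -1.011)

df = n − 2 = 414 − 2 = 412.
t* = t_{0.005, 412} = 2.587815.
Margin = t* × SE = 2.587815 × 0.234 = 0.60555.
CI: -1.617 ± 0.60555 → (-2.223, -1.011).
With 99% confidence, each one-unit increase in market return is associated with a change of between -2.223 and -1.011 % in stock return.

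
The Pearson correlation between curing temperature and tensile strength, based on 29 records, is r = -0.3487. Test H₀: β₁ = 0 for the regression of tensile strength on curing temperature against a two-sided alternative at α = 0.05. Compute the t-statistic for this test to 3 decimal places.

t = r·√(n − 2)/√(1 − r²) = -0.3487·√27/√0.878408 = -1.933.
df = n − 2 = 27.
Two-sided p ≈ 0.0638, which is ≥ 0.05, so fail to reject H₀.
The data do not give significant evidence of a linear association between curing temperature and tensile strength.

t = -1.933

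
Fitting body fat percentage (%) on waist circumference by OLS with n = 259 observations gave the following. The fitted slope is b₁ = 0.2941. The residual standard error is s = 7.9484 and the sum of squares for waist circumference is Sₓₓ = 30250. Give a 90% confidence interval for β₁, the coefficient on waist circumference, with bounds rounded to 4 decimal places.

(0.2187, 0.3695)

SE(b₁) = s/√Sₓₓ = 7.9484/√30250 = 0.0457001.
df = n − 2 = 257.
t* = t_{0.05, 257} = 1.650804.
Margin = t* × SE = 1.650804 × 0.0457001 = 0.075442.
CI: 0.2941 ± 0.075442 → (0.2187, 0.3695).
With 90% confidence, each one-unit increase in waist circumference is associated with a change of between 0.2187 and 0.3695 % in body fat percentage.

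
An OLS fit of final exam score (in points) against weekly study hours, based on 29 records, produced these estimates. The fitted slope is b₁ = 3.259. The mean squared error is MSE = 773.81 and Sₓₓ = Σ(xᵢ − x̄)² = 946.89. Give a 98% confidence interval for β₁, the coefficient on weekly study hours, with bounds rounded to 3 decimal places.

SE(b₁) = √(MSE/Sₓₓ) = √(773.81/946.89) = 0.903998.
df = n − 2 = 27.
t* = t_{0.01, 27} = 2.47266.
Margin = t* × SE = 2.47266 × 0.903998 = 2.23528.
CI: 3.259 ± 2.23528 → (1.024, 5.494).
With 98% confidence, each one-unit increase in weekly study hours is associated with a change of between 1.024 and 5.494 points in final exam score.

(1.024, 5.494)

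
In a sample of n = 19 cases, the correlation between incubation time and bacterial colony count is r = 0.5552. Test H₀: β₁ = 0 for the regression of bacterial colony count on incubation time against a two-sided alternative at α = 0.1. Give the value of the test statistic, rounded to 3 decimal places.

t = 2.752

t = r·√(n − 2)/√(1 − r²) = 0.5552·√17/√0.691753 = 2.752.
df = n − 2 = 17.
Two-sided p ≈ 0.0136, which is < 0.1, so reject H₀.
There is evidence of a linear association between incubation time and bacterial colony count.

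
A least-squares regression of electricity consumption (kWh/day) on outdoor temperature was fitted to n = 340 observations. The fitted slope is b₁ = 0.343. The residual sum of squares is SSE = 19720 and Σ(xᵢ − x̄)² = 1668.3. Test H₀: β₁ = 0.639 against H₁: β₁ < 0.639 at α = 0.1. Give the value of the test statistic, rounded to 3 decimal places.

t = -1.583

MSE = SSE/(n − 2) = 19720/338 = 58.3432.
SE(b₁) = √(MSE/Sₓₓ) = √(58.3432/1668.3) = 0.187007.
t = (0.343 − 0.639) / 0.187007 = -1.583.
df = n − 2 = 338.
One-sided p ≈ 0.0572, which is < 0.1, so reject H₀.
There is evidence that the true slope on outdoor temperature is below 0.639 kWh/day per unit.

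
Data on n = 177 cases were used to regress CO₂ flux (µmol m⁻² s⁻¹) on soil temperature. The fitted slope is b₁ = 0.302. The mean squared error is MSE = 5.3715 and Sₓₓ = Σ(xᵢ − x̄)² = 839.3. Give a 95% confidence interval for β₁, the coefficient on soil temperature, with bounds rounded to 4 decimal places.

(0.1441, 0.4599)

SE(b₁) = √(MSE/Sₓₓ) = √(5.3715/839.3) = 0.0799999.
df = n − 2 = 175.
t* = t_{0.025, 175} = 1.973612.
Margin = t* × SE = 1.973612 × 0.0799999 = 0.157889.
CI: 0.302 ± 0.157889 → (0.1441, 0.4599).
With 95% confidence, each one-unit increase in soil temperature is associated with a change of between 0.1441 and 0.4599 µmol m⁻² s⁻¹ in CO₂ flux.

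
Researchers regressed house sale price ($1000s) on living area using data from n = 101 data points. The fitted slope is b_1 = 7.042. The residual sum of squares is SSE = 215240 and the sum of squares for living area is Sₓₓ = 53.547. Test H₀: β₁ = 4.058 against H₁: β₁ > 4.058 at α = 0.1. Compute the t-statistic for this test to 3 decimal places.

t = 0.468

MSE = SSE/(n − 2) = 215240/99 = 2174.14.
SE(b_1) = √(MSE/Sₓₓ) = √(2174.14/53.547) = 6.37201.
t = (7.042 − 4.058) / 6.37201 = 0.468.
df = n − 2 = 99.
One-sided p ≈ 0.3203, which is ≥ 0.1, so fail to reject H₀.
The data do not give significant evidence that the true slope on living area exceeds 4.058 $1000s per unit.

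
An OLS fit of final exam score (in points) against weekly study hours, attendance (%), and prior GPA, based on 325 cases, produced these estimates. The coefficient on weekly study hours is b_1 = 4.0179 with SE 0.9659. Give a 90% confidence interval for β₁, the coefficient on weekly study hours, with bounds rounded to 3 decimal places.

(2.425, 5.611)

df = n − k − 1 = 325 − 3 − 1 = 321.
t* = t_{0.05, 321} = 1.649614.
Margin = t* × SE = 1.649614 × 0.9659 = 1.59336.
CI: 4.0179 ± 1.59336 → (2.425, 5.611).
With 90% confidence, each one-unit increase in weekly study hours is associated with a change of between 2.425 and 5.611 points in final exam score, holding the other predictors fixed.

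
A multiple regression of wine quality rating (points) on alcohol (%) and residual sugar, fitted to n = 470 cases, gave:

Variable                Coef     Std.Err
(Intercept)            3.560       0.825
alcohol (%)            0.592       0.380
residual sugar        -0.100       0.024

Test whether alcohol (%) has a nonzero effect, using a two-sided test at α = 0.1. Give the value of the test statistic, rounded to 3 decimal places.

t = 1.558

Read off: b = 0.592, SE = 0.380 for alcohol (%).
H₀: β₁ = 0 vs H₁: β₁ ≠ 0.
t = 0.592 / 0.380 = 1.558.
df = n − k − 1 = 470 − 2 − 1 = 467.
Two-sided p ≈ 0.1199, which is ≥ 0.1, so fail to reject H₀.
The data do not give significant evidence of an association between alcohol (%) and wine quality rating, after adjusting for the other predictors.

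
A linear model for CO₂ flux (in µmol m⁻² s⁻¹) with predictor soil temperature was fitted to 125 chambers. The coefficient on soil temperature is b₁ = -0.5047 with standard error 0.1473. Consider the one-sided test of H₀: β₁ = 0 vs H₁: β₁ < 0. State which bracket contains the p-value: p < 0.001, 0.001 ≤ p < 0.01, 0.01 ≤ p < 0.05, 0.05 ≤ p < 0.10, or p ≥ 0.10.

t = -0.5047 / 0.1473 = -3.426.
df = n − 2 = 125 − 2 = 123.
One-sided p = P(T_{123} < t) ≈ 0.0004.
So p < 0.001.

p < 0.001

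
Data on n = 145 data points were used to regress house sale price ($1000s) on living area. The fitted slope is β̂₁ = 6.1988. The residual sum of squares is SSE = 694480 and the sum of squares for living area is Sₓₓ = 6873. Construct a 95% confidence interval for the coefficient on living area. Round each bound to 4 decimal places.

(4.5372, 7.8604)

MSE = SSE/(n − 2) = 694480/143 = 4856.5.
SE(β̂₁) = √(MSE/Sₓₓ) = √(4856.5/6873) = 0.840599.
df = n − 2 = 143.
t* = t_{0.025, 143} = 1.976692.
Margin = t* × SE = 1.976692 × 0.840599 = 1.661605.
CI: 6.1988 ± 1.661605 → (4.5372, 7.8604).
With 95% confidence, each one-unit increase in living area is associated with a change of between 4.5372 and 7.8604 $1000s in house sale price.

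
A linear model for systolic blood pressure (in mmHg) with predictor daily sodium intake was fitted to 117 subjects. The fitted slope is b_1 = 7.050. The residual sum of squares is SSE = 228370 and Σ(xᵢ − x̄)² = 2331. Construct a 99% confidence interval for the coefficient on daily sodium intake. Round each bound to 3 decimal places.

(4.632, 9.468)

MSE = SSE/(n − 2) = 228370/115 = 1985.83.
SE(b_1) = √(MSE/Sₓₓ) = √(1985.83/2331) = 0.922995.
df = n − 2 = 115.
t* = t_{0.005, 115} = 2.619258.
Margin = t* × SE = 2.619258 × 0.922995 = 2.41756.
CI: 7.050 ± 2.41756 → (4.632, 9.468).
With 99% confidence, each one-unit increase in daily sodium intake is associated with a change of between 4.632 and 9.468 mmHg in systolic blood pressure.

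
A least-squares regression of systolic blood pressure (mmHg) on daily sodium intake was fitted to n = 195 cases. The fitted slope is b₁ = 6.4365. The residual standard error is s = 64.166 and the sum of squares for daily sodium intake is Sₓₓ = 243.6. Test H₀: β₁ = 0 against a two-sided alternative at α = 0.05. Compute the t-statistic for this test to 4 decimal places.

SE(b₁) = s/√Sₓₓ = 64.166/√243.6 = 4.11118.
t = 6.4365 / 4.11118 = 1.5656.
df = n − 2 = 193.
Two-sided p ≈ 0.1191, which is ≥ 0.05, so fail to reject H₀.
The data do not give significant evidence of an association between daily sodium intake and systolic blood pressure.

t = 1.5656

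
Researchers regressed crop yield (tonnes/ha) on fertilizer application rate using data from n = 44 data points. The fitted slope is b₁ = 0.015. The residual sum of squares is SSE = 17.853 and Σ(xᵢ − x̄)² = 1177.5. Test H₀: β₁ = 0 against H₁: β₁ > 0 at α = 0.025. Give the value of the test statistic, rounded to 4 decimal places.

MSE = SSE/(n − 2) = 17.853/42 = 0.425071.
SE(b₁) = √(MSE/Sₓₓ) = √(0.425071/1177.5) = 0.0189999.
t = 0.015 / 0.0189999 = 0.7895.
df = n − 2 = 42.
One-sided p ≈ 0.2171, which is ≥ 0.025, so fail to reject H₀.
The data do not give significant evidence that the true slope on fertilizer application rate is positive.

t = 0.7895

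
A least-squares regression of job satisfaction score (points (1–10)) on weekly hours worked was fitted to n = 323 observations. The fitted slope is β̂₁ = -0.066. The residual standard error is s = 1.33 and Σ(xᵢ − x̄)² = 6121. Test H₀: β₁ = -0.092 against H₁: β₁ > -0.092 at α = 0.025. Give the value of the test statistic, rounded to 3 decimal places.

t = 1.529

SE(β̂₁) = s/√Sₓₓ = 1.33/√6121 = 0.0169997.
t = (-0.066 − (-0.092)) / 0.0169997 = 1.529.
df = n − 2 = 321.
One-sided p ≈ 0.0636, which is ≥ 0.025, so fail to reject H₀.
The data do not give significant evidence that the true slope on weekly hours worked exceeds -0.092 points (1–10) per unit.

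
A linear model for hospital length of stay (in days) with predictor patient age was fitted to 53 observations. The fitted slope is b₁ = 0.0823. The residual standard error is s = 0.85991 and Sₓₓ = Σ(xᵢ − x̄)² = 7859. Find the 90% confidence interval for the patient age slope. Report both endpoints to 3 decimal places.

(0.066, 0.099)

SE(b₁) = s/√Sₓₓ = 0.85991/√7859 = 0.00969995.
df = n − 2 = 51.
t* = t_{0.05, 51} = 1.675285.
Margin = t* × SE = 1.675285 × 0.00969995 = 0.01625.
CI: 0.0823 ± 0.01625 → (0.066, 0.099).
With 90% confidence, each one-unit increase in patient age is associated with a change of between 0.066 and 0.099 days in hospital length of stay.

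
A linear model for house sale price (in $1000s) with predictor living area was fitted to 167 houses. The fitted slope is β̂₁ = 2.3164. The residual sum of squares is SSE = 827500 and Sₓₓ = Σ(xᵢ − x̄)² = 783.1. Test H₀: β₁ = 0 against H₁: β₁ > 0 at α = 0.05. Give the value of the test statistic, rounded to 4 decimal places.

t = 0.9153

MSE = SSE/(n − 2) = 827500/165 = 5015.15.
SE(β̂₁) = √(MSE/Sₓₓ) = √(5015.15/783.1) = 2.53066.
t = 2.3164 / 2.53066 = 0.9153.
df = n − 2 = 165.
One-sided p ≈ 0.1807, which is ≥ 0.05, so fail to reject H₀.
The data do not give significant evidence that the true slope on living area is positive.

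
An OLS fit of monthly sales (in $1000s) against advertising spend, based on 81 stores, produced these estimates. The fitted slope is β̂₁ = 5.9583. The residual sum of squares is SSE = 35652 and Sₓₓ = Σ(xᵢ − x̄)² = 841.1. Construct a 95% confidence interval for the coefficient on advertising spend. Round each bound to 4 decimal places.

(4.5003, 7.4163)

MSE = SSE/(n − 2) = 35652/79 = 451.291.
SE(β̂₁) = √(MSE/Sₓₓ) = √(451.291/841.1) = 0.732495.
df = n − 2 = 79.
t* = t_{0.025, 79} = 1.99045.
Margin = t* × SE = 1.99045 × 0.732495 = 1.457995.
CI: 5.9583 ± 1.457995 → (4.5003, 7.4163).
With 95% confidence, each one-unit increase in advertising spend is associated with a change of between 4.5003 and 7.4163 $1000s in monthly sales.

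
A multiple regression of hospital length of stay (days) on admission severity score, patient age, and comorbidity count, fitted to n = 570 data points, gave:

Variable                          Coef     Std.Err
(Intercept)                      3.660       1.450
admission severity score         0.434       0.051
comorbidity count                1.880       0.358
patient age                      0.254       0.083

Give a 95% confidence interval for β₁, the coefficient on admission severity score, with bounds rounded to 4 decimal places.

Read off: b = 0.434, SE = 0.051 for admission severity score.
df = n − k − 1 = 570 − 3 − 1 = 566.
t* = t_{0.025, 566} = 1.964164.
Margin = t* × SE = 1.964164 × 0.051 = 0.100172.
CI: 0.434 ± 0.100172 → (0.3338, 0.5342).

(0.3338, 0.5342)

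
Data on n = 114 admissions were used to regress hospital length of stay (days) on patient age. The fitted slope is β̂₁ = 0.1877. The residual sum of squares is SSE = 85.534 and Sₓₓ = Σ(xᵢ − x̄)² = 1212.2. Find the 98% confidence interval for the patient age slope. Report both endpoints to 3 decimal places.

MSE = SSE/(n − 2) = 85.534/112 = 0.763696.
SE(β̂₁) = √(MSE/Sₓₓ) = √(0.763696/1212.2) = 0.0251.
df = n − 2 = 112.
t* = t_{0.01, 112} = 2.360104.
Margin = t* × SE = 2.360104 × 0.0251 = 0.05924.
CI: 0.1877 ± 0.05924 → (0.128, 0.247).
With 98% confidence, each one-unit increase in patient age is associated with a change of between 0.128 and 0.247 days in hospital length of stay.

(0.128, 0.247)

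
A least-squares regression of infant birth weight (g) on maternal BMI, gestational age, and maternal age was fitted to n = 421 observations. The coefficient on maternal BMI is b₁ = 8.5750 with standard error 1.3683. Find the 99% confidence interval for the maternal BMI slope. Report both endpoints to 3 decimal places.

(5.034, 12.116)

df = n − k − 1 = 421 − 3 − 1 = 417.
t* = t_{0.005, 417} = 2.587671.
Margin = t* × SE = 2.587671 × 1.3683 = 3.54071.
CI: 8.5750 ± 3.54071 → (5.034, 12.116).
With 99% confidence, each one-unit increase in maternal BMI is associated with a change of between 5.034 and 12.116 g in infant birth weight, holding the other predictors fixed.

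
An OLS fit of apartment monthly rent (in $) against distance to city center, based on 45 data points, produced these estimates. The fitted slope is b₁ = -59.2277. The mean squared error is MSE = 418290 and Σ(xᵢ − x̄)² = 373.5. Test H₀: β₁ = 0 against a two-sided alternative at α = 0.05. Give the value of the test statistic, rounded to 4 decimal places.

SE(b₁) = √(MSE/Sₓₓ) = √(418290/373.5) = 33.4652.
t = -59.2277 / 33.4652 = -1.7698.
df = n − 2 = 43.
Two-sided p ≈ 0.0838, which is ≥ 0.05, so fail to reject H₀.
The data do not give significant evidence of an association between distance to city center and apartment monthly rent.

t = -1.7698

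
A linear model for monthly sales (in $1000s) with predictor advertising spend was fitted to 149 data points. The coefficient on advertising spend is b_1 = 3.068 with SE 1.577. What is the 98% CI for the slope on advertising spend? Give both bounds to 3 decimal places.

df = n − 2 = 149 − 2 = 147.
t* = t_{0.01, 147} = 2.351983.
Margin = t* × SE = 2.351983 × 1.577 = 3.70908.
CI: 3.068 ± 3.70908 → (-0.641, 6.777).
With 98% confidence, each one-unit increase in advertising spend is associated with a change of between -0.641 and 6.777 $1000s in monthly sales.

(-0.641, 6.777)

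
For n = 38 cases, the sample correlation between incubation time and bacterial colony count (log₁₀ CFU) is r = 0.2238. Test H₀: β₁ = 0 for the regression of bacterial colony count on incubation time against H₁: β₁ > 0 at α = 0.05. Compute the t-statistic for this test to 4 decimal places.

t = 1.3777

t = r·√(n − 2)/√(1 − r²) = 0.2238·√36/√0.949914 = 1.3777.
df = n − 2 = 36.
One-sided p ≈ 0.0884, which is ≥ 0.05, so fail to reject H₀.
The data do not give significant evidence of a linear association between incubation time and bacterial colony count.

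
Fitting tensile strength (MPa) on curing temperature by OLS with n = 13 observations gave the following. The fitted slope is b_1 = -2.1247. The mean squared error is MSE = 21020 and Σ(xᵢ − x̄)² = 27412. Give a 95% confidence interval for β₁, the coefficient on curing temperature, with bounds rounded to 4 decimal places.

SE(b_1) = √(MSE/Sₓₓ) = √(21020/27412) = 0.875681.
df = n − 2 = 11.
t* = t_{0.025, 11} = 2.200985.
Margin = t* × SE = 2.200985 × 0.875681 = 1.927361.
CI: -2.1247 ± 1.927361 → (-4.0521, -0.1973).
With 95% confidence, each one-unit increase in curing temperature is associated with a change of between -4.0521 and -0.1973 MPa in tensile strength.

(-4.0521, -0.1973)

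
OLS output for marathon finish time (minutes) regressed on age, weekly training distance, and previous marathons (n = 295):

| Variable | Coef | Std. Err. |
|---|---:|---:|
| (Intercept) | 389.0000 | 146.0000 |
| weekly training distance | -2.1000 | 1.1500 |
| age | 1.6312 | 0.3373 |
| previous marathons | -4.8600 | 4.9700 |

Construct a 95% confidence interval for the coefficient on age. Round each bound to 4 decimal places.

(0.9673, 2.2951)

Read off: b = 1.6312, SE = 0.3373 for age.
df = n − k − 1 = 295 − 3 − 1 = 291.
t* = t_{0.025, 291} = 1.96815.
Margin = t* × SE = 1.96815 × 0.3373 = 0.663857.
CI: 1.6312 ± 0.663857 → (0.9673, 2.2951).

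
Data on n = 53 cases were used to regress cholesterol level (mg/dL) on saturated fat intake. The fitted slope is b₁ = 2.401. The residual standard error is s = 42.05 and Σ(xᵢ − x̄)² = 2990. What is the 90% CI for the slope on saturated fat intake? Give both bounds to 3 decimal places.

SE(b₁) = s/√Sₓₓ = 42.05/√2990 = 0.769007.
df = n − 2 = 51.
t* = t_{0.05, 51} = 1.675285.
Margin = t* × SE = 1.675285 × 0.769007 = 1.28831.
CI: 2.401 ± 1.28831 → (1.113, 3.689).
With 90% confidence, each one-unit increase in saturated fat intake is associated with a change of between 1.113 and 3.689 mg/dL in cholesterol level.

(1.113, 3.689)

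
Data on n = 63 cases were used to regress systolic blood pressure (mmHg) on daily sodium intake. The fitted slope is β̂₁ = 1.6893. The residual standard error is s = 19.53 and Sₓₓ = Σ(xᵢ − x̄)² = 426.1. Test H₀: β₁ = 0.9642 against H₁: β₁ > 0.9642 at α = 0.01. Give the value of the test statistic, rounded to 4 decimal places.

SE(β̂₁) = s/√Sₓₓ = 19.53/√426.1 = 0.946121.
t = (1.6893 − 0.9642) / 0.946121 = 0.7664.
df = n − 2 = 61.
One-sided p ≈ 0.2232, which is ≥ 0.01, so fail to reject H₀.
The data do not give significant evidence that the true slope on daily sodium intake exceeds 0.9642 mmHg per unit.

t = 0.7664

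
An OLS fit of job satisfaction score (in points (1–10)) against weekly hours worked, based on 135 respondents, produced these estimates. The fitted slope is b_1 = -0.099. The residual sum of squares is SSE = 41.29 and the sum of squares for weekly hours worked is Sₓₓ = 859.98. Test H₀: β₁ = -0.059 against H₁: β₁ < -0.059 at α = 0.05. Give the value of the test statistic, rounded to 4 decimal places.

MSE = SSE/(n − 2) = 41.29/133 = 0.310451.
SE(b_1) = √(MSE/Sₓₓ) = √(0.310451/859.98) = 0.0189999.
t = (-0.099 − (-0.059)) / 0.0189999 = -2.1053.
df = n − 2 = 133.
One-sided p ≈ 0.0186, which is < 0.05, so reject H₀.
There is evidence that the true slope on weekly hours worked is below -0.059 points (1–10) per unit.

t = -2.1053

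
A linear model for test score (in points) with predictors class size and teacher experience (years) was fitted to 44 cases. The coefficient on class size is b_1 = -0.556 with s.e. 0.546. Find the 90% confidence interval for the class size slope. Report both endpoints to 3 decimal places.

df = n − k − 1 = 44 − 2 − 1 = 41.
t* = t_{0.05, 41} = 1.682878.
Margin = t* × SE = 1.682878 × 0.546 = 0.91885.
CI: -0.556 ± 0.91885 → (-1.475, 0.363).
With 90% confidence, each one-unit increase in class size is associated with a change of between -1.475 and 0.363 points in test score, holding the other predictors fixed.

(-1.475, 0.363)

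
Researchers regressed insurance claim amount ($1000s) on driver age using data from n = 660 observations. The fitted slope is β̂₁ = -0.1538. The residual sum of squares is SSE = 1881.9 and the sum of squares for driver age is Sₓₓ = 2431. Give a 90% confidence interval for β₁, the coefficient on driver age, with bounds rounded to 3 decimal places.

(-0.210, -0.097)

MSE = SSE/(n − 2) = 1881.9/658 = 2.86003.
SE(β̂₁) = √(MSE/Sₓₓ) = √(2.86003/2431) = 0.0342999.
df = n − 2 = 658.
t* = t_{0.05, 658} = 1.647173.
Margin = t* × SE = 1.647173 × 0.0342999 = 0.05650.
CI: -0.1538 ± 0.05650 → (-0.210, -0.097).
With 90% confidence, each one-unit increase in driver age is associated with a change of between -0.210 and -0.097 $1000s in insurance claim amount.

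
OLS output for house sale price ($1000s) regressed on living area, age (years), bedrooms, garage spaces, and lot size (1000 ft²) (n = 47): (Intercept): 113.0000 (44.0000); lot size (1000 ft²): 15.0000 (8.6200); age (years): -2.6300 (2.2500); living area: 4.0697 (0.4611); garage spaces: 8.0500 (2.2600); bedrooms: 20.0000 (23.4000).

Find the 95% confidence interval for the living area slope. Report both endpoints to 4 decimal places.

(3.1385, 5.0009)

Read off: b = 4.0697, SE = 0.4611 for living area.
df = n − k − 1 = 47 − 5 − 1 = 41.
t* = t_{0.025, 41} = 2.019541.
Margin = t* × SE = 2.019541 × 0.4611 = 0.931210.
CI: 4.0697 ± 0.931210 → (3.1385, 5.0009).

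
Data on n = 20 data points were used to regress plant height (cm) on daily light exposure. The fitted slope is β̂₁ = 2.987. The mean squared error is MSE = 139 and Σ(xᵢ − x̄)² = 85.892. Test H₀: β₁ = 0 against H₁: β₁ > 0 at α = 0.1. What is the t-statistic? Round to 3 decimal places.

t = 2.348

SE(β̂₁) = √(MSE/Sₓₓ) = √(139/85.892) = 1.27213.
t = 2.987 / 1.27213 = 2.348.
df = n − 2 = 18.
One-sided p ≈ 0.0153, which is < 0.1, so reject H₀.
There is evidence that the true slope on daily light exposure is positive.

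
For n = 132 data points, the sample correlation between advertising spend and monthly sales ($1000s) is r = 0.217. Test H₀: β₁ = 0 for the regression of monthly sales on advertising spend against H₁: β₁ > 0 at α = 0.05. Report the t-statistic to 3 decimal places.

t = 2.535

t = r·√(n − 2)/√(1 − r²) = 0.217·√130/√0.952911 = 2.535.
df = n − 2 = 130.
One-sided p ≈ 0.0062, which is < 0.05, so reject H₀.
There is evidence of a linear association between advertising spend and monthly sales.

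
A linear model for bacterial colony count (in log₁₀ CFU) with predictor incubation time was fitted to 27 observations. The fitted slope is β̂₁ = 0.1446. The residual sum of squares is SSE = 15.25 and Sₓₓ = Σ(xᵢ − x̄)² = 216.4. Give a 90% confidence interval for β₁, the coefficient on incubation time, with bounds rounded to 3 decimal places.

MSE = SSE/(n − 2) = 15.25/25 = 0.61.
SE(β̂₁) = √(MSE/Sₓₓ) = √(0.61/216.4) = 0.0530929.
df = n − 2 = 25.
t* = t_{0.05, 25} = 1.708141.
Margin = t* × SE = 1.708141 × 0.0530929 = 0.09069.
CI: 0.1446 ± 0.09069 → (0.054, 0.235).
With 90% confidence, each one-unit increase in incubation time is associated with a change of between 0.054 and 0.235 log₁₀ CFU in bacterial colony count.

(0.054, 0.235)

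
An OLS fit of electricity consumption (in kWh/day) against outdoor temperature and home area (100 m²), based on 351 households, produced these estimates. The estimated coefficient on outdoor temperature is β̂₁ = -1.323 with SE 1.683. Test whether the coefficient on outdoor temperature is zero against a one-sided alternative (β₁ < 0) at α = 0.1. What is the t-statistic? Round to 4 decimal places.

H₀: β₁ = 0 vs H₁: β₁ < 0.
t = (β̂₁ − β₁⁰)/SE = -1.323 / 1.683 = -0.7861.
df = n − k − 1 = 351 − 2 − 1 = 348.
One-sided p ≈ 0.2162, which is ≥ 0.1, so fail to reject H₀.
The data do not give significant evidence that the true slope on outdoor temperature is negative, holding the other predictors fixed.

t = -0.7861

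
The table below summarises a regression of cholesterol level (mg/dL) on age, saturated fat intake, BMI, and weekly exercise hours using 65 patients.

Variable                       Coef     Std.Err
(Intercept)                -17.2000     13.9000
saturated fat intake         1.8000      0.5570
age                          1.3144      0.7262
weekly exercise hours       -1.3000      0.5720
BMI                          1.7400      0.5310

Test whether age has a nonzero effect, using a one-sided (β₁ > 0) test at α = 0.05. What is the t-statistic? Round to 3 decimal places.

t = 1.810

Read off: b = 1.3144, SE = 0.7262 for age.
H₀: β₁ = 0 vs H₁: β₁ > 0.
t = 1.3144 / 0.7262 = 1.810.
df = n − k − 1 = 65 − 4 − 1 = 60.
One-sided p ≈ 0.0377, which is < 0.05, so reject H₀.
There is evidence that the true slope on age is positive, holding the other predictors fixed.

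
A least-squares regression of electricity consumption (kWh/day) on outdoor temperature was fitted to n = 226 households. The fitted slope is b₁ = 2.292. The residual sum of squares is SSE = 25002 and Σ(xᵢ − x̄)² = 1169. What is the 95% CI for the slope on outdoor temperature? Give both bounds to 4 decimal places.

MSE = SSE/(n − 2) = 25002/224 = 111.616.
SE(b₁) = √(MSE/Sₓₓ) = √(111.616/1169) = 0.308998.
df = n − 2 = 224.
t* = t_{0.025, 224} = 1.970611.
Margin = t* × SE = 1.970611 × 0.308998 = 0.608915.
CI: 2.292 ± 0.608915 → (1.6831, 2.9009).
With 95% confidence, each one-unit increase in outdoor temperature is associated with a change of between 1.6831 and 2.9009 kWh/day in electricity consumption.

(1.6831, 2.9009)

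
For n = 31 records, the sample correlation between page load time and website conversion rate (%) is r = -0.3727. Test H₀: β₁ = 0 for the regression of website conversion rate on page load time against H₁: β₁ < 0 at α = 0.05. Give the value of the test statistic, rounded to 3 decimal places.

t = -2.163

t = r·√(n − 2)/√(1 − r²) = -0.3727·√29/√0.861095 = -2.163.
df = n − 2 = 29.
One-sided p ≈ 0.0195, which is < 0.05, so reject H₀.
There is evidence of a linear association between page load time and website conversion rate.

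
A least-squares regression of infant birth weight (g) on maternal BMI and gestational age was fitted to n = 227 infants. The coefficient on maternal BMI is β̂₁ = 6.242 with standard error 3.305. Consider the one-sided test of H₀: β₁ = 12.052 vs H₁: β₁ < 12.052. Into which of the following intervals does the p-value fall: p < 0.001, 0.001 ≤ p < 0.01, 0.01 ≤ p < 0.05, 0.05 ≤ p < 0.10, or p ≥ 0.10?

0.01 ≤ p < 0.05

t = (6.242 − 12.052) / 3.305 = -1.758.
df = n − k − 1 = 227 − 2 − 1 = 224.
One-sided p = P(T_{224} < t) ≈ 0.0401.
So 0.01 ≤ p < 0.05.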